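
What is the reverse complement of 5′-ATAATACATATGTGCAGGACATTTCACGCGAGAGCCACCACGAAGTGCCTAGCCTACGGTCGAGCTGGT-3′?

5'-ACCAGCTCGACCGTAGGCTAGGCACTTCGTGGTGGCTCTCGCGTGAAATGTCCTGCACATATGTATTAT-3'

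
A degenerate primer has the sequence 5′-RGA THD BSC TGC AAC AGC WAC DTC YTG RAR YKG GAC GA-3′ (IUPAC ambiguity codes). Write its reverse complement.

Standard pairs A↔T, G↔C; ambiguity codes pair R↔Y, K↔M, W↔W, S↔S, B↔V, D↔H. Complement (YCTADHVSGACGTTGTCGWTGHAGRACYTYRMCCTGCT), then reverse for 5'→3'.

5′-TCGTCCMRYTYCARGAHGTWGCTGTTGCAGSVHDATCY-3′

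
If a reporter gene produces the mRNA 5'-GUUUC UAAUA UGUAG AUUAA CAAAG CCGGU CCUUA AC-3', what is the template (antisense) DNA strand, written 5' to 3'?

Replace U with T to get the coding DNA strand: GTTTCTAATATGTAGATTAACAAAGCCGGTCCTTAAC. The template strand is its reverse complement (complement CAAAGATTATACATCTAATTGTTTCGGCCAGGAATTG, then reverse).

5′-GTTAAGGACCGGCTTTGTTAATCTACATATTAGAAAC-3′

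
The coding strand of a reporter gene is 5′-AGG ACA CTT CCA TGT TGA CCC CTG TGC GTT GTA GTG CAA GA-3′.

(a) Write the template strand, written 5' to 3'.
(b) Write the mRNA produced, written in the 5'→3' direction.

(a) 5'-TCTTGCACTACAACGCACAGGGGTCAACATGGAAGTGTCCT-3'
(b) 5'-AGGACACUUCCAUGUUGACCCCUGUGCGUUGUAGUGCAAGA-3'

(a) The template strand is the reverse complement of the coding strand: complement TCCTGTGAAGGTACAACTGGGGACACGCAACATCACGTTCT, then reverse.
(b) mRNA matches the coding strand with T→U.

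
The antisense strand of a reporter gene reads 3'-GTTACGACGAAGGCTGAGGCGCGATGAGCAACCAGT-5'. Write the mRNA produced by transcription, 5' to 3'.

Reading the template 3'→5' as shown, RNA polymerase pairs each base (A→U, T→A, G↔C) to build mRNA 5'→3' directly.

5'-CAAUGCUGCUUCCGACUCCGCGCUACUCGUUGGUCA-3'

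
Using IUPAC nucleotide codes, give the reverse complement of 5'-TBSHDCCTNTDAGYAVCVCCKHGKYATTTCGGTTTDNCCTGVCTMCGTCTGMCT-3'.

5'-AGKCAGACGKAGBCAGGNHAAACCGAAATRMCDMGGBGBTRCTHANAGGHDSVA-3'

Standard pairs A↔T, G↔C; ambiguity codes pair Y↔R, M↔K, S↔S, B↔V, D↔H, N↔N. Complement (AVSDHGGANAHTCRTBGBGGMDCMRTAAAGCCAAAHNGGACBGAKGCAGACKGA), then reverse for 5'→3'.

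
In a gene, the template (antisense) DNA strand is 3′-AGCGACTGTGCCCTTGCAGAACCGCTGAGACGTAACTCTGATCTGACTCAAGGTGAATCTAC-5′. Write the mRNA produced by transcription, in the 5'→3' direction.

5'-UCGCUGACACGGGAACGUCUUGGCGACUCUGCAUUGAGACUAGACUGAGUUCCACUUAGAUG-3'

Reading the template 3'→5' as shown, RNA polymerase pairs each base (A→U, T→A, G↔C) to build mRNA 5'→3' directly.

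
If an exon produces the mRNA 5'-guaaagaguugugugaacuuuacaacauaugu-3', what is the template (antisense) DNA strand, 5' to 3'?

5′-ACATATGTTGTAAAGTTCACACAACTCTTTAC-3′

Replace U with T to get the coding DNA strand: GTAAAGAGTTGTGTGAACTTTACAACATATGT. The template strand is its reverse complement (complement CATTTCTCAACACACTTGAAATGTTGTATACA, then reverse).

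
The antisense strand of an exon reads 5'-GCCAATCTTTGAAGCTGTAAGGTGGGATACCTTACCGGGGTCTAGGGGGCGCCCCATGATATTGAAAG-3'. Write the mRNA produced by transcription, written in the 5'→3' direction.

RNA polymerase reads the template 3'→5' and synthesizes mRNA 5'→3' by base-pairing (A→U, T→A, G↔C). The complement of the template is CGGTTAGAAACTTCGACATTCCACCCTATGGAATGGCCCCAGATCCCCCGCGGGGTACTATAACTTTC; antiparallel, so 5'→3' the coding strand is CTTTCAATATCATGGGGCGCCCCCTAGACCCCGGTAAGGTATCCCACCTTACAGCTTCAAAGATTGGC. Replace T with U for the mRNA.

5′-CUUUCAAUAUCAUGGGGCGCCCCCUAGACCCCGGUAAGGUAUCCCACCUUACAGCUUCAAAGAUUGGC-3′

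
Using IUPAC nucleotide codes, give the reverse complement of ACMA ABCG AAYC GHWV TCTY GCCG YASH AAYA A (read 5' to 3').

5'-TTRTTDSTRCGGCRAGABWDCGRTTCGVTTKGT-3'

Standard pairs A↔T, G↔C; ambiguity codes pair Y↔R, M↔K, W↔W, S↔S, B↔V, H↔D. Complement (TGKTTVGCTTRGCDWBAGARCGGCRTSDTTRTT), then reverse for 5'→3'.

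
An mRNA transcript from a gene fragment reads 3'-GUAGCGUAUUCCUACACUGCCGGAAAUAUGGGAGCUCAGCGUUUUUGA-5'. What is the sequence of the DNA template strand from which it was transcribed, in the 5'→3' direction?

Written 5'→3' the mRNA is AGUUUUUGCGACUCGAGGGUAUAAAGGCCGUCACAUCCUUAUGCGAUG, so the coding DNA strand is AGTTTTTGCGACTCGAGGGTATAAAGGCCGTCACATCCTTATGCGATG. The template is its reverse complement.

5'-CATCGCATAAGGATGTGACGGCCTTTATACCCTCGAGTCGCAAAAACT-3'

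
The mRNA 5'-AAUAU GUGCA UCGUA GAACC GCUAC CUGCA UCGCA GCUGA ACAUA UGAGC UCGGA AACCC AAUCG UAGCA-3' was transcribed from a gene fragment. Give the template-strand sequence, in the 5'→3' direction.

Replace U with T to get the coding DNA strand: AATATGTGCATCGTAGAACCGCTACCTGCATCGCAGCTGAACATATGAGCTCGGAAACCCAATCGTAGCA. The template strand is its reverse complement (complement TTATACACGTAGCATCTTGGCGATGGACGTAGCGTCGACTTGTATACTCGAGCCTTTGGGTTAGCATCGT, then reverse).

5'-TGCTACGATTGGGTTTCCGAGCTCATATGTTCAGCTGCGATGCAGGTAGCGGTTCTACGATGCACATATT-3'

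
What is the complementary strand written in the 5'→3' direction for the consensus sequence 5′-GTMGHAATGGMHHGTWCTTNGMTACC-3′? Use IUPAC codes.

Standard pairs A↔T, G↔C; ambiguity codes pair M↔K, W↔W, H↔D, N↔N. Complement (CAKCDTTACCKDDCAWGAANCKATGG), then reverse for 5'→3'.

5′-GGTAKCNAAGWACDDKCCATTDCKAC-3′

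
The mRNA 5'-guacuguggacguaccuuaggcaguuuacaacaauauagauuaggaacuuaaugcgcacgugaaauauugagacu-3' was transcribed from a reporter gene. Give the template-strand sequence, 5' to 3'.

5'-AGTCTCAATATTTCACGTGCGCATTAAGTTCCTAATCTATATTGTTGTAAACTGCCTAAGGTACGTCCACAGTAC-3'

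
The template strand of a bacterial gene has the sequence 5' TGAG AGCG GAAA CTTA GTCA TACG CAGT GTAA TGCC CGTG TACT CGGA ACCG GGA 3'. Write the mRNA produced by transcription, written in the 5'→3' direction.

5'-UCCCGGUUCCGAGUACACGGGCAUUACACUGCGUAUGACUAAGUUUCCGCUCUCA-3'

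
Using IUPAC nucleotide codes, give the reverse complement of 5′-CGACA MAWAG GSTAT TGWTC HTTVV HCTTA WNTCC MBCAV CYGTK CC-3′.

Standard pairs A↔T, G↔C; ambiguity codes pair Y↔R, M↔K, W↔W, S↔S, B↔V, H↔D, N↔N. Complement (GCTGTKTWTCCSATAACWAGDAABBDGAATWNAGGKVGTBGRCAMGG), then reverse for 5'→3'.

5′-GGMACRGBTGVKGGANWTAAGDBBAADGAWCAATASCCTWTKTGTCG-3′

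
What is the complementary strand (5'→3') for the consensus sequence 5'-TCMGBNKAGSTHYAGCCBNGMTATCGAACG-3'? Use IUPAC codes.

5′-CGTTCGATAKCNVGGCTRDASCTMNVCKGA-3′

Standard pairs A↔T, G↔C; ambiguity codes pair Y↔R, M↔K, S↔S, B↔V, H↔D, N↔N. Complement (AGKCVNMTCSADRTCGGVNCKATAGCTTGC), then reverse for 5'→3'.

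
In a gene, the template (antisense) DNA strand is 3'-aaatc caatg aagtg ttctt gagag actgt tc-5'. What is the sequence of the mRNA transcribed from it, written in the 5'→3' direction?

5'-UUUAGGUUACUUCACAAGAACUCUCUGACAAG-3'

Reading the template 3'→5' as shown, RNA polymerase pairs each base (A→U, T→A, G↔C) to build mRNA 5'→3' directly.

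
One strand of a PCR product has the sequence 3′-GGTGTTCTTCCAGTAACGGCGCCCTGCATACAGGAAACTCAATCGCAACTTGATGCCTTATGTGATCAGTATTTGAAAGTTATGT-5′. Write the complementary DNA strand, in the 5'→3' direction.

5′-CCACAAGAAGGTCATTGCCGCGGGACGTATGTCCTTTGAGTTAGCGTTGAACTACGGAATACACTAGTCATAAACTTTCAATACA-3′

The strand is given 3'→5', so its complement runs 5'→3' in the same left-to-right order: pair each base A↔T, G↔C.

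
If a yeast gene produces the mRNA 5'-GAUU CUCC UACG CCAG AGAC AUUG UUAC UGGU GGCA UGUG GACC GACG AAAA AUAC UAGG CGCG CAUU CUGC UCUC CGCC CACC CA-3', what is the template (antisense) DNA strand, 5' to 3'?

Replace U with T to get the coding DNA strand: GATTCTCCTACGCCAGAGACATTGTTACTGGTGGCATGTGGACCGACGAAAAATACTAGGCGCGCATTCTGCTCTCCGCCCACCCA. The template strand is its reverse complement (complement CTAAGAGGATGCGGTCTCTGTAACAATGACCACCGTACACCTGGCTGCTTTTTATGATCCGCGCGTAAGACGAGAGGCGGGTGGGT, then reverse).

5'-TGGGTGGGCGGAGAGCAGAATGCGCGCCTAGTATTTTTCGTCGGTCCACATGCCACCAGTAACAATGTCTCTGGCGTAGGAGAATC-3'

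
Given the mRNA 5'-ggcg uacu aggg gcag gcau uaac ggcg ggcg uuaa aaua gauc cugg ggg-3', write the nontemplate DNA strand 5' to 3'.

5'-GGCGTACTAGGGGCAGGCATTAACGGCGGGCGTTAAAATAGATCCTGGGGG-3'

The coding DNA strand has the same 5'→3' sequence as the mRNA with U replaced by T.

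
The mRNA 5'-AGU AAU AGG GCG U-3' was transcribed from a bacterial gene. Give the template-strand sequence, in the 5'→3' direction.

5′-ACGCCCTATTACT-3′

Replace U with T to get the coding DNA strand: AGTAATAGGGCGT. The template strand is its reverse complement (complement TCATTATCCCGCA, then reverse).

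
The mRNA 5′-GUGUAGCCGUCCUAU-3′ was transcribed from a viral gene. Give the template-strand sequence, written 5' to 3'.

5'-ATAGGACGGCTACAC-3'

Replace U with T to get the coding DNA strand: GTGTAGCCGTCCTAT. The template strand is its reverse complement (complement CACATCGGCAGGATA, then reverse).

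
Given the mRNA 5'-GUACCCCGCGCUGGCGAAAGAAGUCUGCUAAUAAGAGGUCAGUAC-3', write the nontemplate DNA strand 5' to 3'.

5'-GTACCCCGCGCTGGCGAAAGAAGTCTGCTAATAAGAGGTCAGTAC-3'

The coding DNA strand has the same 5'→3' sequence as the mRNA with U replaced by T.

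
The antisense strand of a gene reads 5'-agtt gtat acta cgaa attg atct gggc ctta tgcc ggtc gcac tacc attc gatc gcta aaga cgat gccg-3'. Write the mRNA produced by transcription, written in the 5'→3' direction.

The mRNA has the sequence of the coding strand (reverse complement of the template) with T→U. Reverse complement of AGTTGTATACTACGAAATTGATCTGGGCCTTATGCCGGTCGCACTACCATTCGATCGCTAAAGACGATGCCG is CGGCATCGTCTTTAGCGATCGAATGGTAGTGCGACCGGCATAAGGCCCAGATCAATTTCGTAGTATACAACT; then T→U.

5'-CGGCAUCGUCUUUAGCGAUCGAAUGGUAGUGCGACCGGCAUAAGGCCCAGAUCAAUUUCGUAGUAUACAACU-3'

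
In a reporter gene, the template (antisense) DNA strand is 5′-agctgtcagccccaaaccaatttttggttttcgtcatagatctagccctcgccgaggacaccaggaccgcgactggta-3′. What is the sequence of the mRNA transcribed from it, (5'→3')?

The mRNA has the sequence of the coding strand (reverse complement of the template) with T→U. Reverse complement of AGCTGTCAGCCCCAAACCAATTTTTGGTTTTCGTCATAGATCTAGCCCTCGCCGAGGACACCAGGACCGCGACTGGTA is TACCAGTCGCGGTCCTGGTGTCCTCGGCGAGGGCTAGATCTATGACGAAAACCAAAAATTGGTTTGGGGCTGACAGCT; then T→U.

5'-UACCAGUCGCGGUCCUGGUGUCCUCGGCGAGGGCUAGAUCUAUGACGAAAACCAAAAAUUGGUUUGGGGCUGACAGCU-3'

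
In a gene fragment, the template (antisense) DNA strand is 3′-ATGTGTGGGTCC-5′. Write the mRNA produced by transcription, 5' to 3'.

5'-UACACACCCAGG-3'

Reading the template 3'→5' as shown, RNA polymerase pairs each base (A→U, T→A, G↔C) to build mRNA 5'→3' directly.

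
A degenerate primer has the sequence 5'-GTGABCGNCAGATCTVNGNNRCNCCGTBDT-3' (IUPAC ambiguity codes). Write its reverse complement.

5'-AHVACGGNGYNNCNBAGATCTGNCGVTCAC-3'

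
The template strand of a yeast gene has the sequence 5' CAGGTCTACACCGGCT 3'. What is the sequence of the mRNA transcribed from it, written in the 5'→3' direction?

The mRNA has the sequence of the coding strand (reverse complement of the template) with T→U. Reverse complement of CAGGTCTACACCGGCT is AGCCGGTGTAGACCTG; then T→U.

5'-AGCCGGUGUAGACCUG-3'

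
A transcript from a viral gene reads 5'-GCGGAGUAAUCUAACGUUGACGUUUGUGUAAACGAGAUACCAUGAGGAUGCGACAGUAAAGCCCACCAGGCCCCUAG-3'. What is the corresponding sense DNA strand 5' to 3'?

The coding DNA strand has the same 5'→3' sequence as the mRNA with U replaced by T.

5′-GCGGAGTAATCTAACGTTGACGTTTGTGTAAACGAGATACCATGAGGATGCGACAGTAAAGCCCACCAGGCCCCTAG-3′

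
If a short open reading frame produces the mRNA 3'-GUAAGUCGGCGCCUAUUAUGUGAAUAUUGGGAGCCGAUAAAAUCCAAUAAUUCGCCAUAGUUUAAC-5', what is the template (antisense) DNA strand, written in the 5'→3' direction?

5'-CATTCAGCCGCGGATAATACACTTATAACCCTCGGCTATTTTAGGTTATTAAGCGGTATCAAATTG-3'

Written 5'→3' the mRNA is CAAUUUGAUACCGCUUAAUAACCUAAAAUAGCCGAGGGUUAUAAGUGUAUUAUCCGCGGCUGAAUG, so the coding DNA strand is CAATTTGATACCGCTTAATAACCTAAAATAGCCGAGGGTTATAAGTGTATTATCCGCGGCTGAATG. The template is its reverse complement.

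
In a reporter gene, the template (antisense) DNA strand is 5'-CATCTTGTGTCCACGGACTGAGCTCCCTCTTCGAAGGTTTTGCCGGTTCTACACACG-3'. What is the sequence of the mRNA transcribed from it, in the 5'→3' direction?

The mRNA has the sequence of the coding strand (reverse complement of the template) with T→U. Reverse complement of CATCTTGTGTCCACGGACTGAGCTCCCTCTTCGAAGGTTTTGCCGGTTCTACACACG is CGTGTGTAGAACCGGCAAAACCTTCGAAGAGGGAGCTCAGTCCGTGGACACAAGATG; then T→U.

5'-CGUGUGUAGAACCGGCAAAACCUUCGAAGAGGGAGCUCAGUCCGUGGACACAAGAUG-3'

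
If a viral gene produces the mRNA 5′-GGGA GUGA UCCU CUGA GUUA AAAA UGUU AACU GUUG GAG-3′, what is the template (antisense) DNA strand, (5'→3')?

Replace U with T to get the coding DNA strand: GGGAGTGATCCTCTGAGTTAAAAATGTTAACTGTTGGAG. The template strand is its reverse complement (complement CCCTCACTAGGAGACTCAATTTTTACAATTGACAACCTC, then reverse).

5'-CTCCAACAGTTAACATTTTTAACTCAGAGGATCACTCCC-3'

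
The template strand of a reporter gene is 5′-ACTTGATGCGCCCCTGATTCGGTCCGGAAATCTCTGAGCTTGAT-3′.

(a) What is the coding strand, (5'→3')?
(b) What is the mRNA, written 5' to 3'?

(a) The coding strand is the reverse complement of the template: complement TGAACTACGCGGGGACTAAGCCAGGCCTTTAGAGACTCGAACTA, then reverse.
(b) mRNA has the coding-strand sequence with T→U.

(a) 5'-ATCAAGCTCAGAGATTTCCGGACCGAATCAGGGGCGCATCAAGT-3'
(b) 5′-AUCAAGCUCAGAGAUUUCCGGACCGAAUCAGGGGCGCAUCAAGU-3′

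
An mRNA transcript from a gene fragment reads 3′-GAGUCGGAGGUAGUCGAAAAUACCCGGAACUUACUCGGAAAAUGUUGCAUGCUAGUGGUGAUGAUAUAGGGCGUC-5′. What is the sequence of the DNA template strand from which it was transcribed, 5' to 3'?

5'-CTCAGCCTCCATCAGCTTTTATGGGCCTTGAATGAGCCTTTTACAACGTACGATCACCACTACTATATCCCGCAG-3'

Written 5'→3' the mRNA is CUGCGGGAUAUAGUAGUGGUGAUCGUACGUUGUAAAAGGCUCAUUCAAGGCCCAUAAAAGCUGAUGGAGGCUGAG, so the coding DNA strand is CTGCGGGATATAGTAGTGGTGATCGTACGTTGTAAAAGGCTCATTCAAGGCCCATAAAAGCTGATGGAGGCTGAG. The template is its reverse complement.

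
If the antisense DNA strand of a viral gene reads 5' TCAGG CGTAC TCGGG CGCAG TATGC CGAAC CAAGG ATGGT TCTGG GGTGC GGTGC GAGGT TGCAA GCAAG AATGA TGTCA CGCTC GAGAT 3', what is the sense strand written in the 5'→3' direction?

The coding strand is complementary and antiparallel to the template: take the complement (A↔T, G↔C) and reverse.

5'-ATCTCGAGCGTGACATCATTCTTGCTTGCAACCTCGCACCGCACCCCAGAACCATCCTTGGTTCGGCATACTGCGCCCGAGTACGCCTGA-3'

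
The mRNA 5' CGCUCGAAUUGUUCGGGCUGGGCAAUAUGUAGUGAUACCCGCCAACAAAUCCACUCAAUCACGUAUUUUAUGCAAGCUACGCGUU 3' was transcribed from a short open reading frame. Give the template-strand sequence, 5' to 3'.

5'-AACGCGTAGCTTGCATAAAATACGTGATTGAGTGGATTTGTTGGCGGGTATCACTACATATTGCCCAGCCCGAACAATTCGAGCG-3'

Replace U with T to get the coding DNA strand: CGCTCGAATTGTTCGGGCTGGGCAATATGTAGTGATACCCGCCAACAAATCCACTCAATCACGTATTTTATGCAAGCTACGCGTT. The template strand is its reverse complement (complement GCGAGCTTAACAAGCCCGACCCGTTATACATCACTATGGGCGGTTGTTTAGGTGAGTTAGTGCATAAAATACGTTCGATGCGCAA, then reverse).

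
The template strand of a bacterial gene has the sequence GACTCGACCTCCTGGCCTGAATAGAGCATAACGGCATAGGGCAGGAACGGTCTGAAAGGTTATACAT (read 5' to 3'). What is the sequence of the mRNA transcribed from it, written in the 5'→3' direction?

5′-AUGUAUAACCUUUCAGACCGUUCCUGCCCUAUGCCGUUAUGCUCUAUUCAGGCCAGGAGGUCGAGUC-3′

The mRNA has the sequence of the coding strand (reverse complement of the template) with T→U. Reverse complement of GACTCGACCTCCTGGCCTGAATAGAGCATAACGGCATAGGGCAGGAACGGTCTGAAAGGTTATACAT is ATGTATAACCTTTCAGACCGTTCCTGCCCTATGCCGTTATGCTCTATTCAGGCCAGGAGGTCGAGTC; then T→U.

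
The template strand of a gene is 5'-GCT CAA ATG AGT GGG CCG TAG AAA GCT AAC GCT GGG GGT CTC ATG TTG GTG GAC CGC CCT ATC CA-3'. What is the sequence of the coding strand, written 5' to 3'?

5'-TGGATAGGGCGGTCCACCAACATGAGACCCCCAGCGTTAGCTTTCTACGGCCCACTCATTTGAGC-3'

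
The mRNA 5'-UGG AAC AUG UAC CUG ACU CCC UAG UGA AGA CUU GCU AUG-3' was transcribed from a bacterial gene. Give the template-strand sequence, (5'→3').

Replace U with T to get the coding DNA strand: TGGAACATGTACCTGACTCCCTAGTGAAGACTTGCTATG. The template strand is its reverse complement (complement ACCTTGTACATGGACTGAGGGATCACTTCTGAACGATAC, then reverse).

5′-CATAGCAAGTCTTCACTAGGGAGTCAGGTACATGTTCCA-3′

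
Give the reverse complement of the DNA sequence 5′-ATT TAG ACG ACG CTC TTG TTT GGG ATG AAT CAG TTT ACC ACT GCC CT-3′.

Reading the sequence 3'→5' and pairing each base (A↔T, G↔C) gives the reverse complement directly.

5'-AGGGCAGTGGTAAACTGATTCATCCCAAACAAGAGCGTCGTCTAAAT-3'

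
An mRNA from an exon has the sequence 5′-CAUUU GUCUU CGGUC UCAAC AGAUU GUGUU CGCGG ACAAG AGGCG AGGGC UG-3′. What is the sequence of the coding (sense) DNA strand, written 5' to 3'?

The coding DNA strand has the same 5'→3' sequence as the mRNA with U replaced by T.

5'-CATTTGTCTTCGGTCTCAACAGATTGTGTTCGCGGACAAGAGGCGAGGGCTG-3'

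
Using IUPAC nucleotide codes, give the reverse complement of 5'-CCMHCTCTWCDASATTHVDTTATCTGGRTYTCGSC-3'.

5'-GSCGARAYCCAGATAAHBDAATSTHGWAGAGDKGG-3'

Standard pairs A↔T, G↔C; ambiguity codes pair R↔Y, M↔K, W↔W, S↔S, D↔H, V↔B. Complement (GGKDGAGAWGHTSTAADBHAATAGACCYARAGCSG), then reverse for 5'→3'.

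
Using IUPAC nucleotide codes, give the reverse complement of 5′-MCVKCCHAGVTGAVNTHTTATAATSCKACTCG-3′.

5'-CGAGTMGSATTATAADANBTCABCTDGGMBGK-3'

Standard pairs A↔T, G↔C; ambiguity codes pair M↔K, S↔S, H↔D, V↔B, N↔N. Complement (KGBMGGDTCBACTBNADAATATTASGMTGAGC), then reverse for 5'→3'.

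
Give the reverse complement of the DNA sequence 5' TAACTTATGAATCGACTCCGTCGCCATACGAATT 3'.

5'-AATTCGTATGGCGACGGAGTCGATTCATAAGTTA-3'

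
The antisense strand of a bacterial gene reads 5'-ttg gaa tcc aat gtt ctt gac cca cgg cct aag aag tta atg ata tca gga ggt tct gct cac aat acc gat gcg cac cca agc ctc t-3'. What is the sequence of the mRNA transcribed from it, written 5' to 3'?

5'-AGAGGCUUGGGUGCGCAUCGGUAUUGUGAGCAGAACCUCCUGAUAUCAUUAACUUCUUAGGCCGUGGGUCAAGAACAUUGGAUUCCAA-3'

The mRNA has the sequence of the coding strand (reverse complement of the template) with T→U. Reverse complement of TTGGAATCCAATGTTCTTGACCCACGGCCTAAGAAGTTAATGATATCAGGAGGTTCTGCTCACAATACCGATGCGCACCCAAGCCTCT is AGAGGCTTGGGTGCGCATCGGTATTGTGAGCAGAACCTCCTGATATCATTAACTTCTTAGGCCGTGGGTCAAGAACATTGGATTCCAA; then T→U.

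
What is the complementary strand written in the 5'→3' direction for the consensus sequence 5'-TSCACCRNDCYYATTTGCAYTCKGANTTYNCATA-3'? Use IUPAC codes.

5'-TATGNRAANTCMGARTGCAAATRRGHNYGGTGSA-3'

Standard pairs A↔T, G↔C; ambiguity codes pair R↔Y, K↔M, S↔S, D↔H, N↔N. Complement (ASGTGGYNHGRRTAAACGTRAGMCTNAARNGTAT), then reverse for 5'→3'.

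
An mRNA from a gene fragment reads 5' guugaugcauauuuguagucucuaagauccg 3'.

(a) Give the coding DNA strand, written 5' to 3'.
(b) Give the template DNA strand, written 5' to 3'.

(a) The coding strand matches the mRNA with U→T.
(b) The template strand is the reverse complement of the coding strand.

(a) 5'-GTTGATGCATATTTGTAGTCTCTAAGATCCG-3'
(b) 5'-CGGATCTTAGAGACTACAAATATGCATCAAC-3'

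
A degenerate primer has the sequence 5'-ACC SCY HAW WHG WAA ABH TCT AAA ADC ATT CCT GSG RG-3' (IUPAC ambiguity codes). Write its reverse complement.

5'-CYCSCAGGAATGHTTTTAGADVTTTWCDWWTDRGSGGT-3'

Standard pairs A↔T, G↔C; ambiguity codes pair R↔Y, W↔W, S↔S, B↔V, D↔H. Complement (TGGSGRDTWWDCWTTTVDAGATTTTHGTAAGGACSCYC), then reverse for 5'→3'.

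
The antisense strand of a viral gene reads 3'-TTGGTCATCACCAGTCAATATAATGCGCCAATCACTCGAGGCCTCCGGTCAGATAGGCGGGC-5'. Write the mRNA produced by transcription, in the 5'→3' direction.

Reading the template 3'→5' as shown, RNA polymerase pairs each base (A→U, T→A, G↔C) to build mRNA 5'→3' directly.

5'-AACCAGUAGUGGUCAGUUAUAUUACGCGGUUAGUGAGCUCCGGAGGCCAGUCUAUCCGCCCG-3'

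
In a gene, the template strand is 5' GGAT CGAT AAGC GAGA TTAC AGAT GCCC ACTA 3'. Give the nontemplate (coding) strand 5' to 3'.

5'-TAGTGGGCATCTGTAATCTCGCTTATCGATCC-3'

The coding strand is complementary and antiparallel to the template: take the complement (A↔T, G↔C) and reverse.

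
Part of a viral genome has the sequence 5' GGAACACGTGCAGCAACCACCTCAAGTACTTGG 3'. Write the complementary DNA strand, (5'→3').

5′-CCAAGTACTTGAGGTGGTTGCTGCACGTGTTCC-3′

Pairing A↔T and G↔C gives CCTTGTGCACGTCGTTGGTGGAGTTCATGAACC, running 3'→5'. Reverse for the 5'→3' convention.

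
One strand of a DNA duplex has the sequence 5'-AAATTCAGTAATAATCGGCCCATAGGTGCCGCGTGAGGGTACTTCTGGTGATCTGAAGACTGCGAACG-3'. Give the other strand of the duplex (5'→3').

5'-CGTTCGCAGTCTTCAGATCACCAGAAGTACCCTCACGCGGCACCTATGGGCCGATTATTACTGAATTT-3'

The complement of AAATTCAGTAATAATCGGCCCATAGGTGCCGCGTGAGGGTACTTCTGGTGATCTGAAGACTGCGAACG is TTTAAGTCATTATTAGCCGGGTATCCACGGCGCACTCCCATGAAGACCACTAGACTTCTGACGCTTGC (A↔T, G↔C). DNA strands are antiparallel, so the complementary strand runs 3'→5'; reversing gives the 5'→3' form.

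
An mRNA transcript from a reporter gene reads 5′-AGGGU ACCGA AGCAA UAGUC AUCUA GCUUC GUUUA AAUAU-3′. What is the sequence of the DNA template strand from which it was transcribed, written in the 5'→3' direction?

5'-ATATTTAAACGAAGCTAGATGACTATTGCTTCGGTACCCT-3'

Replace U with T to get the coding DNA strand: AGGGTACCGAAGCAATAGTCATCTAGCTTCGTTTAAATAT. The template strand is its reverse complement (complement TCCCATGGCTTCGTTATCAGTAGATCGAAGCAAATTTATA, then reverse).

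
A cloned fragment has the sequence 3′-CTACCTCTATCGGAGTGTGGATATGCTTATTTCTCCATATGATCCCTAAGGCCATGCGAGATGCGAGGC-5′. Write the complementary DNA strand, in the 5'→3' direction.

The strand is given 3'→5', so its complement runs 5'→3' in the same left-to-right order: pair each base A↔T, G↔C.

5'-GATGGAGATAGCCTCACACCTATACGAATAAAGAGGTATACTAGGGATTCCGGTACGCTCTACGCTCCG-3'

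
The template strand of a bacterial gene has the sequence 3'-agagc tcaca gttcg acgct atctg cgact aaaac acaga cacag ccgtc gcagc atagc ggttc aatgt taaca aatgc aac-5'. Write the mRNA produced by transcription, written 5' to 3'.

Reading the template 3'→5' as shown, RNA polymerase pairs each base (A→U, T→A, G↔C) to build mRNA 5'→3' directly.

5'-UCUCGAGUGUCAAGCUGCGAUAGACGCUGAUUUUGUGUCUGUGUCGGCAGCGUCGUAUCGCCAAGUUACAAUUGUUUACGUUG-3'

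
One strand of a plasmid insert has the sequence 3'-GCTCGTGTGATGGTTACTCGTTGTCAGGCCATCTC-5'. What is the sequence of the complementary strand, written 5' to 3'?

The strand is given 3'→5', so its complement runs 5'→3' in the same left-to-right order: pair each base A↔T, G↔C.

5'-CGAGCACACTACCAATGAGCAACAGTCCGGTAGAG-3'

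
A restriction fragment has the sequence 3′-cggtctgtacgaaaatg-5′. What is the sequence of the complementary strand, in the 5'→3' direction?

5'-GCCAGACATGCTTTTAC-3'

The strand is given 3'→5', so its complement runs 5'→3' in the same left-to-right order: pair each base A↔T, G↔C.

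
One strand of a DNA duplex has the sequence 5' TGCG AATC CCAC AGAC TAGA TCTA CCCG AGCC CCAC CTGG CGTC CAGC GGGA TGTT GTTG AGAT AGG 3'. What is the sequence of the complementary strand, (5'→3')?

The complement of TGCGAATCCCACAGACTAGATCTACCCGAGCCCCACCTGGCGTCCAGCGGGATGTTGTTGAGATAGG is ACGCTTAGGGTGTCTGATCTAGATGGGCTCGGGGTGGACCGCAGGTCGCCCTACAACAACTCTATCC (A↔T, G↔C). DNA strands are antiparallel, so the complementary strand runs 3'→5'; reversing gives the 5'→3' form.

5'-CCTATCTCAACAACATCCCGCTGGACGCCAGGTGGGGCTCGGGTAGATCTAGTCTGTGGGATTCGCA-3'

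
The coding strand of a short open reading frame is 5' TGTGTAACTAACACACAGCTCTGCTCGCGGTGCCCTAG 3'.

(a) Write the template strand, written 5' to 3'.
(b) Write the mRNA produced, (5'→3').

(a) The template strand is the reverse complement of the coding strand: complement ACACATTGATTGTGTGTCGAGACGAGCGCCACGGGATC, then reverse.
(b) mRNA matches the coding strand with T→U.

(a) 5'-CTAGGGCACCGCGAGCAGAGCTGTGTGTTAGTTACACA-3'
(b) 5'-UGUGUAACUAACACACAGCUCUGCUCGCGGUGCCCUAG-3'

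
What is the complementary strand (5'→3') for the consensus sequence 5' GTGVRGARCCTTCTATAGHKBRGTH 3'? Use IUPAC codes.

Standard pairs A↔T, G↔C; ambiguity codes pair R↔Y, K↔M, B↔V, H↔D. Complement (CACBYCTYGGAAGATATCDMVYCAD), then reverse for 5'→3'.

5'-DACYVMDCTATAGAAGGYTCYBCAC-3'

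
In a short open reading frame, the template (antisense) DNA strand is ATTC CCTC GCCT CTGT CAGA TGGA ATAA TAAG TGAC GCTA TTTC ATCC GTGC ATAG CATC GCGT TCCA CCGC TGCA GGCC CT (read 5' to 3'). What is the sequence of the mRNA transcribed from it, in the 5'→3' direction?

5'-AGGGCCUGCAGCGGUGGAACGCGAUGCUAUGCACGGAUGAAAUAGCGUCACUUAUUAUUCCAUCUGACAGAGGCGAGGGAAU-3'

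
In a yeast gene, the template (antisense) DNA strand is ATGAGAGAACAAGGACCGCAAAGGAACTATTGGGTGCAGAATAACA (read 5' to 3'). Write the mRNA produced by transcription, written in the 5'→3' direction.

RNA polymerase reads the template 3'→5' and synthesizes mRNA 5'→3' by base-pairing (A→U, T→A, G↔C). The complement of the template is TACTCTCTTGTTCCTGGCGTTTCCTTGATAACCCACGTCTTATTGT; antiparallel, so 5'→3' the coding strand is TGTTATTCTGCACCCAATAGTTCCTTTGCGGTCCTTGTTCTCTCAT. Replace T with U for the mRNA.

5'-UGUUAUUCUGCACCCAAUAGUUCCUUUGCGGUCCUUGUUCUCUCAU-3'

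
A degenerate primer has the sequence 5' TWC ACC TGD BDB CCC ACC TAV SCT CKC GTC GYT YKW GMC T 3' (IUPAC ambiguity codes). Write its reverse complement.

Standard pairs A↔T, G↔C; ambiguity codes pair Y↔R, M↔K, W↔W, S↔S, B↔V, D↔H. Complement (AWGTGGACHVHVGGGTGGATBSGAGMGCAGCRARMWCKGA), then reverse for 5'→3'.

5'-AGKCWMRARCGACGMGAGSBTAGGTGGGVHVHCAGGTGWA-3'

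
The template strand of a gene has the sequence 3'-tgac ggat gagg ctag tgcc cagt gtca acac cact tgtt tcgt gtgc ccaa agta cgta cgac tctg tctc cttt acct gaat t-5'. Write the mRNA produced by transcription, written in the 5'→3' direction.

5'-ACUGCCUACUCCGAUCACGGGUCACAGUUGUGGUGAACAAAGCACACGGGUUUCAUGCAUGCUGAGACAGAGGAAAUGGACUUAA-3'

Reading the template 3'→5' as shown, RNA polymerase pairs each base (A→U, T→A, G↔C) to build mRNA 5'→3' directly.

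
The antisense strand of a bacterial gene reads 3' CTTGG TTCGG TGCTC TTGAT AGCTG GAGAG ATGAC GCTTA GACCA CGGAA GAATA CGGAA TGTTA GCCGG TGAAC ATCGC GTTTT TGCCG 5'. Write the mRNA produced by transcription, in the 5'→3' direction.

5'-GAACCAAGCCACGAGAACUAUCGACCUCUCUACUGCGAAUCUGGUGCCUUCUUAUGCCUUACAAUCGGCCACUUGUAGCGCAAAAACGGC-3'

Reading the template 3'→5' as shown, RNA polymerase pairs each base (A→U, T→A, G↔C) to build mRNA 5'→3' directly.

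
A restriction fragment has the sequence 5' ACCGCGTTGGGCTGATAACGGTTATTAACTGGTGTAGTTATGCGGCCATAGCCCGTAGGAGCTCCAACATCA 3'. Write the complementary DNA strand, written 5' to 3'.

Pairing A↔T and G↔C gives TGGCGCAACCCGACTATTGCCAATAATTGACCACATCAATACGCCGGTATCGGGCATCCTCGAGGTTGTAGT, running 3'→5'. Reverse for the 5'→3' convention.

5'-TGATGTTGGAGCTCCTACGGGCTATGGCCGCATAACTACACCAGTTAATAACCGTTATCAGCCCAACGCGGT-3'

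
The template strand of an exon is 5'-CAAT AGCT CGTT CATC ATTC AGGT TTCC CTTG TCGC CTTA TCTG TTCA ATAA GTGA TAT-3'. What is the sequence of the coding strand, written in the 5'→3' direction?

5'-ATATCACTTATTGAACAGATAAGGCGACAAGGGAAACCTGAATGATGAACGAGCTATTG-3'

The coding strand is complementary and antiparallel to the template: take the complement (A↔T, G↔C) and reverse.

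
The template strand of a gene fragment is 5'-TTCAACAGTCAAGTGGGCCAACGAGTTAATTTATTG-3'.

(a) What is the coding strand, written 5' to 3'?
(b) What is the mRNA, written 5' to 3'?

(a) 5′-CAATAAATTAACTCGTTGGCCCACTTGACTGTTGAA-3′
(b) 5'-CAAUAAAUUAACUCGUUGGCCCACUUGACUGUUGAA-3'

(a) The coding strand is the reverse complement of the template: complement AAGTTGTCAGTTCACCCGGTTGCTCAATTAAATAAC, then reverse.
(b) mRNA has the coding-strand sequence with T→U.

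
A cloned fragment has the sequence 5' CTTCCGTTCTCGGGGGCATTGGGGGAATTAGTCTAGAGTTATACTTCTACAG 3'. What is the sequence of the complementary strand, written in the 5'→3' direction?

5'-CTGTAGAAGTATAACTCTAGACTAATTCCCCCAATGCCCCCGAGAACGGAAG-3'

The complement of CTTCCGTTCTCGGGGGCATTGGGGGAATTAGTCTAGAGTTATACTTCTACAG is GAAGGCAAGAGCCCCCGTAACCCCCTTAATCAGATCTCAATATGAAGATGTC (A↔T, G↔C). DNA strands are antiparallel, so the complementary strand runs 3'→5'; reversing gives the 5'→3' form.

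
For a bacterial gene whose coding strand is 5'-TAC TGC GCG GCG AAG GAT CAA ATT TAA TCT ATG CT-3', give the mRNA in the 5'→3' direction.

5'-UACUGCGCGGCGAAGGAUCAAAUUUAAUCUAUGCU-3'

The mRNA is synthesized from the template strand, so it matches the coding strand with T replaced by U.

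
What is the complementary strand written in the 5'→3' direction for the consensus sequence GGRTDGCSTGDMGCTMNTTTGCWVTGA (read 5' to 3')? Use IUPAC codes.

Standard pairs A↔T, G↔C; ambiguity codes pair R↔Y, M↔K, W↔W, S↔S, D↔H, V↔B, N↔N. Complement (CCYAHCGSACHKCGAKNAAACGWBACT), then reverse for 5'→3'.

5'-TCABWGCAAANKAGCKHCASGCHAYCC-3'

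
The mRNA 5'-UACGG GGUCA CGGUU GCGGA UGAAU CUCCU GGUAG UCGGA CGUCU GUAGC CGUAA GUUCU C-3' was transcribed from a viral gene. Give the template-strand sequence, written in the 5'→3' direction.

5'-GAGAACTTACGGCTACAGACGTCCGACTACCAGGAGATTCATCCGCAACCGTGACCCCGTA-3'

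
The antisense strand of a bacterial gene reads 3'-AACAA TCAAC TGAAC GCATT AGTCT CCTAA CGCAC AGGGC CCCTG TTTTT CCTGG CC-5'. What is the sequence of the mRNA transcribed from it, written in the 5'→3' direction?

Reading the template 3'→5' as shown, RNA polymerase pairs each base (A→U, T→A, G↔C) to build mRNA 5'→3' directly.

5'-UUGUUAGUUGACUUGCGUAAUCAGAGGAUUGCGUGUCCCGGGGACAAAAAGGACCGG-3'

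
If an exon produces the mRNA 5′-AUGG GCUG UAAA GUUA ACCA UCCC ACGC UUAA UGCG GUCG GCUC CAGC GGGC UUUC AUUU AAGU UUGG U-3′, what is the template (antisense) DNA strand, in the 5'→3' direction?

5'-ACCAAACTTAAATGAAAGCCCGCTGGAGCCGACCGCATTAAGCGTGGGATGGTTAACTTTACAGCCCAT-3'

Replace U with T to get the coding DNA strand: ATGGGCTGTAAAGTTAACCATCCCACGCTTAATGCGGTCGGCTCCAGCGGGCTTTCATTTAAGTTTGGT. The template strand is its reverse complement (complement TACCCGACATTTCAATTGGTAGGGTGCGAATTACGCCAGCCGAGGTCGCCCGAAAGTAAATTCAAACCA, then reverse).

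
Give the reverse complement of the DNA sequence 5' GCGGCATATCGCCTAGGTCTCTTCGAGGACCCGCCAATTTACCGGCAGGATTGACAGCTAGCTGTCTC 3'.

5'-GAGACAGCTAGCTGTCAATCCTGCCGGTAAATTGGCGGGTCCTCGAAGAGACCTAGGCGATATGCCGC-3'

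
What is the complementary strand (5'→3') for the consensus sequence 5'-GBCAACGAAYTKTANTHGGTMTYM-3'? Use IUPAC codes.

5′-KRAKACCDANTAMARTTCGTTGVC-3′

Standard pairs A↔T, G↔C; ambiguity codes pair Y↔R, M↔K, B↔V, H↔D, N↔N. Complement (CVGTTGCTTRAMATNADCCAKARK), then reverse for 5'→3'.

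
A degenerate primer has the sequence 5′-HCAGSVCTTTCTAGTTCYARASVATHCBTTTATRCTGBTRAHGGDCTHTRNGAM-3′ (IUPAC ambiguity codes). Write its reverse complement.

5'-KTCNYADAGHCCDTYAVCAGYATAAAVGDATBSTYTRGAACTAGAAAGBSCTGD-3'

Standard pairs A↔T, G↔C; ambiguity codes pair R↔Y, M↔K, S↔S, B↔V, D↔H, N↔N. Complement (DGTCSBGAAAGATCAAGRTYTSBTADGVAAATAYGACVAYTDCCHGADAYNCTK), then reverse for 5'→3'.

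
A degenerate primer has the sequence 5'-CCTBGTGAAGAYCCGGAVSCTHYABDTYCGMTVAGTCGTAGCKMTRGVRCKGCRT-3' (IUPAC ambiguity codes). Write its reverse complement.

Standard pairs A↔T, G↔C; ambiguity codes pair R↔Y, M↔K, S↔S, B↔V, D↔H. Complement (GGAVCACTTCTRGGCCTBSGADRTVHARGCKABTCAGCATCGMKAYCBYGMCGYA), then reverse for 5'→3'.

5′-AYGCMGYBCYAKMGCTACGACTBAKCGRAHVTRDAGSBTCCGGRTCTTCACVAGG-3′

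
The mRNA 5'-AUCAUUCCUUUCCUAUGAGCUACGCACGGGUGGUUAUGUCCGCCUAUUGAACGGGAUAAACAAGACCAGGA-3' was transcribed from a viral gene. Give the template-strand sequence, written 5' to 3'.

5'-TCCTGGTCTTGTTTATCCCGTTCAATAGGCGGACATAACCACCCGTGCGTAGCTCATAGGAAAGGAATGAT-3'

Replace U with T to get the coding DNA strand: ATCATTCCTTTCCTATGAGCTACGCACGGGTGGTTATGTCCGCCTATTGAACGGGATAAACAAGACCAGGA. The template strand is its reverse complement (complement TAGTAAGGAAAGGATACTCGATGCGTGCCCACCAATACAGGCGGATAACTTGCCCTATTTGTTCTGGTCCT, then reverse).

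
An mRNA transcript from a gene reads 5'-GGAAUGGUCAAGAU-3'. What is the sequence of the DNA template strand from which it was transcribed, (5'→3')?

5'-ATCTTGACCATTCC-3'

Replace U with T to get the coding DNA strand: GGAATGGTCAAGAT. The template strand is its reverse complement (complement CCTTACCAGTTCTA, then reverse).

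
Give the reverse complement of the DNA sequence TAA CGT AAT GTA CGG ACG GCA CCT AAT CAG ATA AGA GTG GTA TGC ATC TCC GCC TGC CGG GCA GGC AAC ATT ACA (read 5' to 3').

5'-TGTAATGTTGCCTGCCCGGCAGGCGGAGATGCATACCACTCTTATCTGATTAGGTGCCGTCCGTACATTACGTTA-3'

Complement each base (A↔T, G↔C): ATTGCATTACATGCCTGCCGTGGATTAGTCTATTCTCACCATACGTAGAGGCGGACGGCCCGTCCGTTGTAATGT. Then reverse.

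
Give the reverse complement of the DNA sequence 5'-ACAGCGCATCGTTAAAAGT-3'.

5'-ACTTTTAACGATGCGCTGT-3'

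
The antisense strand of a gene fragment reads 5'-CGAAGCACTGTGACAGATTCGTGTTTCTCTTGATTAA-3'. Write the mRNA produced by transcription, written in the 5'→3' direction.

5′-UUAAUCAAGAGAAACACGAAUCUGUCACAGUGCUUCG-3′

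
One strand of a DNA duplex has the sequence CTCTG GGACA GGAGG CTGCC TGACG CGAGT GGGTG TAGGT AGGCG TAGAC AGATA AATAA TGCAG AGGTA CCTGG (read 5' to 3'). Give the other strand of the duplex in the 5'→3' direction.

The complement of CTCTGGGACAGGAGGCTGCCTGACGCGAGTGGGTGTAGGTAGGCGTAGACAGATAAATAATGCAGAGGTACCTGG is GAGACCCTGTCCTCCGACGGACTGCGCTCACCCACATCCATCCGCATCTGTCTATTTATTACGTCTCCATGGACC (A↔T, G↔C). DNA strands are antiparallel, so the complementary strand runs 3'→5'; reversing gives the 5'→3' form.

5'-CCAGGTACCTCTGCATTATTTATCTGTCTACGCCTACCTACACCCACTCGCGTCAGGCAGCCTCCTGTCCCAGAG-3'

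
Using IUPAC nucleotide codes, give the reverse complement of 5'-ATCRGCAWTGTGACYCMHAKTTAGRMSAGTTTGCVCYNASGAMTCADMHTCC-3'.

Standard pairs A↔T, G↔C; ambiguity codes pair R↔Y, M↔K, W↔W, S↔S, D↔H, V↔B, N↔N. Complement (TAGYCGTWACACTGRGKDTMAATCYKSTCAAACGBGRNTSCTKAGTHKDAGG), then reverse for 5'→3'.

5'-GGADKHTGAKTCSTNRGBGCAAACTSKYCTAAMTDKGRGTCACAWTGCYGAT-3'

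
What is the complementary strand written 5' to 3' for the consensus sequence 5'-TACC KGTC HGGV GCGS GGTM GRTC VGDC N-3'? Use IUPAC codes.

Standard pairs A↔T, G↔C; ambiguity codes pair R↔Y, M↔K, S↔S, D↔H, V↔B, N↔N. Complement (ATGGMCAGDCCBCGCSCCAKCYAGBCHGN), then reverse for 5'→3'.

5'-NGHCBGAYCKACCSCGCBCCDGACMGGTA-3'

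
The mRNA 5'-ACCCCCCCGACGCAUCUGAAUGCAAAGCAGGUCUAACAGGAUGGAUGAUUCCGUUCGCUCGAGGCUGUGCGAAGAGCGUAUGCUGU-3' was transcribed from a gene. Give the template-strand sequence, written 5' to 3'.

Replace U with T to get the coding DNA strand: ACCCCCCCGACGCATCTGAATGCAAAGCAGGTCTAACAGGATGGATGATTCCGTTCGCTCGAGGCTGTGCGAAGAGCGTATGCTGT. The template strand is its reverse complement (complement TGGGGGGGCTGCGTAGACTTACGTTTCGTCCAGATTGTCCTACCTACTAAGGCAAGCGAGCTCCGACACGCTTCTCGCATACGACA, then reverse).

5′-ACAGCATACGCTCTTCGCACAGCCTCGAGCGAACGGAATCATCCATCCTGTTAGACCTGCTTTGCATTCAGATGCGTCGGGGGGGT-3′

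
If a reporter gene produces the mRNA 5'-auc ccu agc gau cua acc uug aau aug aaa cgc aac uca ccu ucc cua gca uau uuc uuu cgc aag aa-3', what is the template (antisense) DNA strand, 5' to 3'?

Replace U with T to get the coding DNA strand: ATCCCTAGCGATCTAACCTTGAATATGAAACGCAACTCACCTTCCCTAGCATATTTCTTTCGCAAGAA. The template strand is its reverse complement (complement TAGGGATCGCTAGATTGGAACTTATACTTTGCGTTGAGTGGAAGGGATCGTATAAAGAAAGCGTTCTT, then reverse).

5'-TTCTTGCGAAAGAAATATGCTAGGGAAGGTGAGTTGCGTTTCATATTCAAGGTTAGATCGCTAGGGAT-3'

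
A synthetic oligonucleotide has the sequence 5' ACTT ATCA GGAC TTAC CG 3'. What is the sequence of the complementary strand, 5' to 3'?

5′-CGGTAAGTCCTGATAAGT-3′

The complement of ACTTATCAGGACTTACCG is TGAATAGTCCTGAATGGC (A↔T, G↔C). DNA strands are antiparallel, so the complementary strand runs 3'→5'; reversing gives the 5'→3' form.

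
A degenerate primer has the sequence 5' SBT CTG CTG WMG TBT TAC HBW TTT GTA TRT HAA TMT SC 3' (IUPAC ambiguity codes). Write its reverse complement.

Standard pairs A↔T, G↔C; ambiguity codes pair R↔Y, M↔K, W↔W, S↔S, B↔V, H↔D. Complement (SVAGACGACWKCAVAATGDVWAAACATAYADTTAKASG), then reverse for 5'→3'.

5'-GSAKATTDAYATACAAAWVDGTAAVACKWCAGCAGAVS-3'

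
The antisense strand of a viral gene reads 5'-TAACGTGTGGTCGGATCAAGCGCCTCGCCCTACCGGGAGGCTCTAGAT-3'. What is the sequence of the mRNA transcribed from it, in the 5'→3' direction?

RNA polymerase reads the template 3'→5' and synthesizes mRNA 5'→3' by base-pairing (A→U, T→A, G↔C). The complement of the template is ATTGCACACCAGCCTAGTTCGCGGAGCGGGATGGCCCTCCGAGATCTA; antiparallel, so 5'→3' the coding strand is ATCTAGAGCCTCCCGGTAGGGCGAGGCGCTTGATCCGACCACACGTTA. Replace T with U for the mRNA.

5′-AUCUAGAGCCUCCCGGUAGGGCGAGGCGCUUGAUCCGACCACACGUUA-3′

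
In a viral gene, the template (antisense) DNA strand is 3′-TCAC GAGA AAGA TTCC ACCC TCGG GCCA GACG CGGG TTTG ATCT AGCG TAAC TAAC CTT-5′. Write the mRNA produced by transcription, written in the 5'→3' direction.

5'-AGUGCUCUUUCUAAGGUGGGAGCCCGGUCUGCGCCCAAACUAGAUCGCAUUGAUUGGAA-3'

Reading the template 3'→5' as shown, RNA polymerase pairs each base (A→U, T→A, G↔C) to build mRNA 5'→3' directly.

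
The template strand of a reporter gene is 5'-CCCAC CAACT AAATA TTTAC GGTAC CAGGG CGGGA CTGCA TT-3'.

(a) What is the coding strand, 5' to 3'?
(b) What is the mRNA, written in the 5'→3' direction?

(a) The coding strand is the reverse complement of the template: complement GGGTGGTTGATTTATAAATGCCATGGTCCCGCCCTGACGTAA, then reverse.
(b) mRNA has the coding-strand sequence with T→U.

(a) 5'-AATGCAGTCCCGCCCTGGTACCGTAAATATTTAGTTGGTGGG-3'
(b) 5'-AAUGCAGUCCCGCCCUGGUACCGUAAAUAUUUAGUUGGUGGG-3'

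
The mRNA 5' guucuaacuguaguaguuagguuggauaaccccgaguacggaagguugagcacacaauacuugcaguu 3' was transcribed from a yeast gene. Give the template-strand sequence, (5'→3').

Replace U with T to get the coding DNA strand: GTTCTAACTGTAGTAGTTAGGTTGGATAACCCCGAGTACGGAAGGTTGAGCACACAATACTTGCAGTT. The template strand is its reverse complement (complement CAAGATTGACATCATCAATCCAACCTATTGGGGCTCATGCCTTCCAACTCGTGTGTTATGAACGTCAA, then reverse).

5'-AACTGCAAGTATTGTGTGCTCAACCTTCCGTACTCGGGGTTATCCAACCTAACTACTACAGTTAGAAC-3'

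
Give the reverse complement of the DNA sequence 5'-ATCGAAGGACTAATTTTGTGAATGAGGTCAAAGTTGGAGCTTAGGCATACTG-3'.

Complement each base (A↔T, G↔C): TAGCTTCCTGATTAAAACACTTACTCCAGTTTCAACCTCGAATCCGTATGAC. Then reverse.

5'-CAGTATGCCTAAGCTCCAACTTTGACCTCATTCACAAAATTAGTCCTTCGAT-3'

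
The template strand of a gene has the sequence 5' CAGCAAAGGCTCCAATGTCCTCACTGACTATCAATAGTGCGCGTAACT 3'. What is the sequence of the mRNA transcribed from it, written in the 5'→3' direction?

5'-AGUUACGCGCACUAUUGAUAGUCAGUGAGGACAUUGGAGCCUUUGCUG-3'

RNA polymerase reads the template 3'→5' and synthesizes mRNA 5'→3' by base-pairing (A→U, T→A, G↔C). The complement of the template is GTCGTTTCCGAGGTTACAGGAGTGACTGATAGTTATCACGCGCATTGA; antiparallel, so 5'→3' the coding strand is AGTTACGCGCACTATTGATAGTCAGTGAGGACATTGGAGCCTTTGCTG. Replace T with U for the mRNA.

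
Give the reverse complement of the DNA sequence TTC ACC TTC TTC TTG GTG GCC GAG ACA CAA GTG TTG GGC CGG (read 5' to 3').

5'-CCGGCCCAACACTTGTGTCTCGGCCACCAAGAAGAAGGTGAA-3'

Reading the sequence 3'→5' and pairing each base (A↔T, G↔C) gives the reverse complement directly.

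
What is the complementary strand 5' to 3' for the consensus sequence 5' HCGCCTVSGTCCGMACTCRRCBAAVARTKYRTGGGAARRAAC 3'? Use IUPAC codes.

5′-GTTYYTTCCCAYRMAYTBTTVGYYGAGTKCGGACSBAGGCGD-3′

Standard pairs A↔T, G↔C; ambiguity codes pair R↔Y, M↔K, S↔S, B↔V, H↔D. Complement (DGCGGABSCAGGCKTGAGYYGVTTBTYAMRYACCCTTYYTTG), then reverse for 5'→3'.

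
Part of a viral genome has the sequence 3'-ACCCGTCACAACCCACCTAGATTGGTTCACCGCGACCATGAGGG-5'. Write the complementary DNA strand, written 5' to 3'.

5'-TGGGCAGTGTTGGGTGGATCTAACCAAGTGGCGCTGGTACTCCC-3'

The strand is given 3'→5', so its complement runs 5'→3' in the same left-to-right order: pair each base A↔T, G↔C.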